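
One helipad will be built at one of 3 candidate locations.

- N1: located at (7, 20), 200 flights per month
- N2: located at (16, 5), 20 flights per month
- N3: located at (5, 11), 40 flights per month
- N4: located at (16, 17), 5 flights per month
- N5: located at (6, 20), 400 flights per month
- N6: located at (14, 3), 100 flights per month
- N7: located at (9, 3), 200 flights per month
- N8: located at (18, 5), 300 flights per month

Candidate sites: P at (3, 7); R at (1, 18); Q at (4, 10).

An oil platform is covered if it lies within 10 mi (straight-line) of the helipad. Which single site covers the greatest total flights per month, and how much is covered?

Coverage radius r = 10 mi; a point is covered iff (Δx)²+(Δy)² ≤ 10² = 100.
  P (3, 7): covers {N3, N7} → 240
  R (1, 18): covers {N1, N3, N5} → 640
  Q (4, 10): covers {N3, N7} → 240
Maximum coverage at R: 640 flights per month.

R, covering 640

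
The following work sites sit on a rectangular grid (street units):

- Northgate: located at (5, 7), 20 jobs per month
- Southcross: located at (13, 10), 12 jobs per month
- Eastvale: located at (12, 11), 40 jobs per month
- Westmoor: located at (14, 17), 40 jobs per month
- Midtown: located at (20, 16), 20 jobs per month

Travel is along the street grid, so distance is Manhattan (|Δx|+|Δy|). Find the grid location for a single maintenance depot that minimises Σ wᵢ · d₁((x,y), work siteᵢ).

Manhattan distance separates: Σwᵢ(|x−xᵢ|+|y−yᵢ|) = Σwᵢ|x−xᵢ| + Σwᵢ|y−yᵢ|, so x and y are optimised independently as 1-D weighted medians.
Total weight W = 132; half = 66.
x-coordinate, sorted with cumulative weight:
  x=5 (Northgate, w=20) cum 20
  x=12 (Eastvale, w=40) cum 60
  x=13 (Southcross, w=12) cum 72  ← median
  x=14 (Westmoor, w=40) cum 112
  x=20 (Midtown, w=20) cum 132
⇒ x* = 13
y-coordinate, sorted with cumulative weight:
  y=7 (Northgate, w=20) cum 20
  y=10 (Southcross, w=12) cum 32
  y=11 (Eastvale, w=40) cum 72  ← median
  y=16 (Midtown, w=20) cum 92
  y=17 (Westmoor, w=40) cum 132
⇒ y* = 11

(13, 11)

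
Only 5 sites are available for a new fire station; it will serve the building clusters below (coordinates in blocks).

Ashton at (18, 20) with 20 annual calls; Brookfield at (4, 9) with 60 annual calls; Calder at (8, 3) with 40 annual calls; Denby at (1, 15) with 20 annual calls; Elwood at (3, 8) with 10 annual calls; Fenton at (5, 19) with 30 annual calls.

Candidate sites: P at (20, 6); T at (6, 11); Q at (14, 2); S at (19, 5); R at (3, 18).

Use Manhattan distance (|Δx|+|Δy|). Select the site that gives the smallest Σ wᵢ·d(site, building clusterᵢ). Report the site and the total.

T, total 1570 blocks

Total weighted distance at each candidate:
  P (20, 6): total = 3650
  T (6, 11): total = 1570
  Q (14, 2): total = 3210
  S (19, 5): total = 3570
  R (3, 18): total = 2030
Minimum is at T with total 1570 blocks.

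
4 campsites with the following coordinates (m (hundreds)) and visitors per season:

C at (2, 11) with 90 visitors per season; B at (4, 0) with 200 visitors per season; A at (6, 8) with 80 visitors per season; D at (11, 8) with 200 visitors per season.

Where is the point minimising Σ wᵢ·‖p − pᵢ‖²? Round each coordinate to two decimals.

(6.42, 5.67)

The minimiser of Σwᵢ‖p−pᵢ‖² is the weighted centroid p* = (Σwᵢpᵢ)/(Σwᵢ).
Σwᵢ = 570.
Σwᵢxᵢ = 90·2 + 200·4 + 80·6 + 200·11 = 3660.
Σwᵢyᵢ = 90·11 + 200·0 + 80·8 + 200·8 = 3230.
x* = 3660/570 = 6.42, y* = 3230/570 = 5.67.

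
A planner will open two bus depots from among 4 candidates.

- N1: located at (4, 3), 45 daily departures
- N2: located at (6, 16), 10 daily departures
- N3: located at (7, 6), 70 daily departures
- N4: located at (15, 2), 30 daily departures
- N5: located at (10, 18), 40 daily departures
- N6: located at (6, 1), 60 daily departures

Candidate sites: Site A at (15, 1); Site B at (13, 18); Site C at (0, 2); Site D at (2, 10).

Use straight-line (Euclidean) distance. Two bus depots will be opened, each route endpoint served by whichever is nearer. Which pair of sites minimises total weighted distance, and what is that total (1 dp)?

Evaluate every pair (each demand assigned to the nearer of the two):
  {Site B, Site C}: total = 1757.7
  {Site A, Site D}: total = 1870.5
  {Site A, Site B}: total = 1926.3
  {Site C, Site D}: total = 1973.4
  {Site A, Site C}: total = 2006.0
  {Site B, Site D}: total = 2016.8
Best pair: {Site B, Site C} with total 1757.7.

{Site B, Site C}, total 1757.7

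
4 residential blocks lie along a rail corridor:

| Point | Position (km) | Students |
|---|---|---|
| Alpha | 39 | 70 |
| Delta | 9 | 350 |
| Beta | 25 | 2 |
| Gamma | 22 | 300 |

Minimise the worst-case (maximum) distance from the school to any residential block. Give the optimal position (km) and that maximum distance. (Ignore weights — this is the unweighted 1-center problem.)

The 1-center on a line is the midpoint of the two extreme points: leftmost at 9, rightmost at 39.
Optimal location = (9 + 39)/2 = 24; maximum distance = (39 − 9)/2 = 15.

location 24, max distance 15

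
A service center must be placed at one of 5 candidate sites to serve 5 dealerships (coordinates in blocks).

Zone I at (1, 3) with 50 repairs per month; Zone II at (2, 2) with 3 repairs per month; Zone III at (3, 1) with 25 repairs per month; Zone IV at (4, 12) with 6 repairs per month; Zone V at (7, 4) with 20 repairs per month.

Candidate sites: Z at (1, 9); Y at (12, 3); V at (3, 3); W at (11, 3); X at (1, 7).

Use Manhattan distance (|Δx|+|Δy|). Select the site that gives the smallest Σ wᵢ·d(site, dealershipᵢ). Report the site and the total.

Total weighted distance at each candidate:
  Z (1, 9): total = 830
  Y (12, 3): total = 1080
  V (3, 3): total = 316
  W (11, 3): total = 976
  X (1, 7): total = 646
Minimum is at V with total 316 blocks.

V, total 316 blocks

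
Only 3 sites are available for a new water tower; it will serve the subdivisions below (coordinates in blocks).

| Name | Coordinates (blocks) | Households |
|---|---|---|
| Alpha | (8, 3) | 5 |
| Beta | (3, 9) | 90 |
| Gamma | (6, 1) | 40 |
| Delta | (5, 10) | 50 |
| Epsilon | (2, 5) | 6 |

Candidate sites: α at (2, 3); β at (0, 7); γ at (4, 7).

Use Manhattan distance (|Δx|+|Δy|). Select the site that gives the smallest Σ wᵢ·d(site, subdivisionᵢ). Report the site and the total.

γ, total 854 blocks

Total weighted distance at each candidate:
  α (2, 3): total = 1412
  β (0, 7): total = 1414
  γ (4, 7): total = 854
Minimum is at γ with total 854 blocks.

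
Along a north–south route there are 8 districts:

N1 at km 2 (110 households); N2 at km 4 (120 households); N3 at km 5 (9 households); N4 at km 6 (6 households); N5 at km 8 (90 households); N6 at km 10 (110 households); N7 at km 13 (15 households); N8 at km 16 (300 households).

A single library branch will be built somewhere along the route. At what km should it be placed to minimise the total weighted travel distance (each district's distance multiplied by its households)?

x = 10

For a sum of weighted absolute distances on a line, the optimum is the weighted median (not the mean). Total weight W = 760; half-weight = 380.
Sort by position and accumulate weight:
  km 2 (N1, w=110) → cum 110
  km 4 (N2, w=120) → cum 230
  km 5 (N3, w=9) → cum 239
  km 6 (N4, w=6) → cum 245
  km 8 (N5, w=90) → cum 335
  km 10 (N6, w=110) → cum 445  ≥ 380 → median here
  km 13 (N7, w=15) → cum 460
  km 16 (N8, w=300) → cum 760
Optimal location: km 10.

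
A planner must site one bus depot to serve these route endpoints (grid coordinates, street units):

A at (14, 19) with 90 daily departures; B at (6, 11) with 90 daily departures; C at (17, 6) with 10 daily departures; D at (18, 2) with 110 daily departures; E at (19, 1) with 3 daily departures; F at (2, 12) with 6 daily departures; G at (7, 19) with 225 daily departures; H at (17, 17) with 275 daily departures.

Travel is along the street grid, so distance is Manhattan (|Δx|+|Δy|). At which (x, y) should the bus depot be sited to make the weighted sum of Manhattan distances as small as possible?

(14, 17)

Manhattan distance separates: Σwᵢ(|x−xᵢ|+|y−yᵢ|) = Σwᵢ|x−xᵢ| + Σwᵢ|y−yᵢ|, so x and y are optimised independently as 1-D weighted medians.
Total weight W = 809; half = 404.5.
x-coordinate, sorted with cumulative weight:
  x=2 (F, w=6) cum 6
  x=6 (B, w=90) cum 96
  x=7 (G, w=225) cum 321
  x=14 (A, w=90) cum 411  ← median
  x=17 (C, w=10) cum 421
  x=17 (H, w=275) cum 696
  x=18 (D, w=110) cum 806
  x=19 (E, w=3) cum 809
⇒ x* = 14
y-coordinate, sorted with cumulative weight:
  y=1 (E, w=3) cum 3
  y=2 (D, w=110) cum 113
  y=6 (C, w=10) cum 123
  y=11 (B, w=90) cum 213
  y=12 (F, w=6) cum 219
  y=17 (H, w=275) cum 494  ← median
  y=19 (A, w=90) cum 584
  y=19 (G, w=225) cum 809
⇒ y* = 17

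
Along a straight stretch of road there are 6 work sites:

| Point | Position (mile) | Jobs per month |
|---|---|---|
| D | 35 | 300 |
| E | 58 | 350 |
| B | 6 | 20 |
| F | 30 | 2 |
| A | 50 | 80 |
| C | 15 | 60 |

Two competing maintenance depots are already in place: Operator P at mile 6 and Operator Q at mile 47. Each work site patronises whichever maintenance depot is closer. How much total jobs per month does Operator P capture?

80

The indifferent point is the midpoint (6+47)/2 = 26.5; work sites left of it (closer to Operator P at 6) go to Operator P, those right go to Operator Q.
  B at 6 (w=20) → Operator P
  C at 15 (w=60) → Operator P
  F at 30 (w=2) → Operator Q
  D at 35 (w=300) → Operator Q
  A at 50 (w=80) → Operator Q
  E at 58 (w=350) → Operator Q
Operator P captures 80; Operator Q captures 732.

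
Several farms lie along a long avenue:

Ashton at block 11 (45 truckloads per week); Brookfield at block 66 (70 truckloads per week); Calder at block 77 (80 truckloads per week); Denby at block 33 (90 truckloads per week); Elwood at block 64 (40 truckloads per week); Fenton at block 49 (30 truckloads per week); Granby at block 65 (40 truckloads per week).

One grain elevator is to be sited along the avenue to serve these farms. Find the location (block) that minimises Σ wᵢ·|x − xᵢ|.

x = 64

For a sum of weighted absolute distances on a line, the optimum is the weighted median (not the mean). Total weight W = 395; half-weight = 197.5.
Sort by position and accumulate weight:
  block 11 (Ashton, w=45) → cum 45
  block 33 (Denby, w=90) → cum 135
  block 49 (Fenton, w=30) → cum 165
  block 64 (Elwood, w=40) → cum 205  ≥ 197.5 → median here
  block 65 (Granby, w=40) → cum 245
  block 66 (Brookfield, w=70) → cum 315
  block 77 (Calder, w=80) → cum 395
Optimal location: block 64.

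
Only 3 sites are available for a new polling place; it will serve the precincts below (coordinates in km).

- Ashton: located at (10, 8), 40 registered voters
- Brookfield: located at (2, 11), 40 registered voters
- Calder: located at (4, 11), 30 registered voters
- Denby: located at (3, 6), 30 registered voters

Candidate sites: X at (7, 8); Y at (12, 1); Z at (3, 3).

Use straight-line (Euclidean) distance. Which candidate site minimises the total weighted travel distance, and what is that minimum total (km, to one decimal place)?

X, total 614.7 km

Total weighted distance at each candidate:
  X (7, 8): total = 614.7
  Y (12, 1): total = 1549.9
  Z (3, 3): total = 998.5
Minimum is at X with total 614.7 km.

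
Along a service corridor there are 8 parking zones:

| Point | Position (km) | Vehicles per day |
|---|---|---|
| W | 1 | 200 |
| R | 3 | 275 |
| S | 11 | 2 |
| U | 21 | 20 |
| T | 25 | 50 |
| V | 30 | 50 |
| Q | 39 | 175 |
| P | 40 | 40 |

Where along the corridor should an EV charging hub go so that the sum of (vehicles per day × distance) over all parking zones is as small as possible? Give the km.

For a sum of weighted absolute distances on a line, the optimum is the weighted median (not the mean). Total weight W = 812; half-weight = 406.
Sort by position and accumulate weight:
  km 1 (W, w=200) → cum 200
  km 3 (R, w=275) → cum 475  ≥ 406 → median here
  km 11 (S, w=2) → cum 477
  km 21 (U, w=20) → cum 497
  km 25 (T, w=50) → cum 547
  km 30 (V, w=50) → cum 597
  km 39 (Q, w=175) → cum 772
  km 40 (P, w=40) → cum 812
Optimal location: km 3.

x = 3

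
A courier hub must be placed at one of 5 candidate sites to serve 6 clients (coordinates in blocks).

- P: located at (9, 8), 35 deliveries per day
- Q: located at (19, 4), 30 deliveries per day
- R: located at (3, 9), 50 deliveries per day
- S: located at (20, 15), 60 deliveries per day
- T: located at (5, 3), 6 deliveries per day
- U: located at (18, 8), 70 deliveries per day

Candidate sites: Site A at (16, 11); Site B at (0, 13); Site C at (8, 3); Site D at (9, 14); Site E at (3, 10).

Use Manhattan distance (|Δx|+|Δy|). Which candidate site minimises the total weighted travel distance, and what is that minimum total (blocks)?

Site A, total 2344 blocks

Total weighted distance at each candidate:
  Site A (16, 11): total = 2344
  Site B (0, 13): total = 4700
  Site C (8, 3): total = 3628
  Site D (9, 14): total = 3220
  Site E (3, 10): total = 3554
Minimum is at Site A with total 2344 blocks.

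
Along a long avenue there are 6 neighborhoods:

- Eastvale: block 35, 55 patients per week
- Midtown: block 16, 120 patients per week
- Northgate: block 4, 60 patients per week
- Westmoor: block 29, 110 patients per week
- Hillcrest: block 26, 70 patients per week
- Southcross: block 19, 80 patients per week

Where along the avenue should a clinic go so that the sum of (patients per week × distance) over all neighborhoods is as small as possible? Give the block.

For a sum of weighted absolute distances on a line, the optimum is the weighted median (not the mean). Total weight W = 495; half-weight = 247.5.
Sort by position and accumulate weight:
  block 4 (Northgate, w=60) → cum 60
  block 16 (Midtown, w=120) → cum 180
  block 19 (Southcross, w=80) → cum 260  ≥ 247.5 → median here
  block 26 (Hillcrest, w=70) → cum 330
  block 29 (Westmoor, w=110) → cum 440
  block 35 (Eastvale, w=55) → cum 495
Optimal location: block 19.

x = 19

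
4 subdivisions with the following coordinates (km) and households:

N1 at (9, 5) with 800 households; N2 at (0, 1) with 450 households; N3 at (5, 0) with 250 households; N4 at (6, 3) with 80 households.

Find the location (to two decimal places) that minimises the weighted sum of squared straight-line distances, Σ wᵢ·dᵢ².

(5.65, 2.97)

The minimiser of Σwᵢ‖p−pᵢ‖² is the weighted centroid p* = (Σwᵢpᵢ)/(Σwᵢ).
Σwᵢ = 1580.
Σwᵢxᵢ = 800·9 + 450·0 + 250·5 + 80·6 = 8930.
Σwᵢyᵢ = 800·5 + 450·1 + 250·0 + 80·3 = 4690.
x* = 8930/1580 = 5.65, y* = 4690/1580 = 2.97.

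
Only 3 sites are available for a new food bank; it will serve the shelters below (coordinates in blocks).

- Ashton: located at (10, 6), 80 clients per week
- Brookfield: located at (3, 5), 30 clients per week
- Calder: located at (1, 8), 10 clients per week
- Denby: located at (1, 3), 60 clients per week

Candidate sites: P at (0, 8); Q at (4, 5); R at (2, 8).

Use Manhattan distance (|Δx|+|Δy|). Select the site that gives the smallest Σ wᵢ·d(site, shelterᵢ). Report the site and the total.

Q, total 950 blocks

Total weighted distance at each candidate:
  P (0, 8): total = 1510
  Q (4, 5): total = 950
  R (2, 8): total = 1290
Minimum is at Q with total 950 blocks.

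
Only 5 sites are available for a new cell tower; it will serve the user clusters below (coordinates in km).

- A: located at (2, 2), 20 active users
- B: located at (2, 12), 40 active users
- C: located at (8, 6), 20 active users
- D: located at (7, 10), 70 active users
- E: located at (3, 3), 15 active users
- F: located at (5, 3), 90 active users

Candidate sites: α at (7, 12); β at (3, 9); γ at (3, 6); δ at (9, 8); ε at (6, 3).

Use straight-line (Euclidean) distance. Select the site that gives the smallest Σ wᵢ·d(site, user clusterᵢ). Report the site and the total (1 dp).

ε, total 1178.5 km

Total weighted distance at each candidate:
  α (7, 12): total = 1662.8
  β (3, 9): total = 1332.4
  γ (3, 6): total = 1191.3
  δ (9, 8): total = 1443.0
  ε (6, 3): total = 1178.5
Minimum is at ε with total 1178.5 km.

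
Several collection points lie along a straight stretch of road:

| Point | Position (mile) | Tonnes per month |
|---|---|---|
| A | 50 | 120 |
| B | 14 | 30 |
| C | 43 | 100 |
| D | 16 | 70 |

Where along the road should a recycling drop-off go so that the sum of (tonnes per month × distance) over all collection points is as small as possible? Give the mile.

x = 43

For a sum of weighted absolute distances on a line, the optimum is the weighted median (not the mean). Total weight W = 320; half-weight = 160.
Sort by position and accumulate weight:
  mile 14 (B, w=30) → cum 30
  mile 16 (D, w=70) → cum 100
  mile 43 (C, w=100) → cum 200  ≥ 160 → median here
  mile 50 (A, w=120) → cum 320
Optimal location: mile 43.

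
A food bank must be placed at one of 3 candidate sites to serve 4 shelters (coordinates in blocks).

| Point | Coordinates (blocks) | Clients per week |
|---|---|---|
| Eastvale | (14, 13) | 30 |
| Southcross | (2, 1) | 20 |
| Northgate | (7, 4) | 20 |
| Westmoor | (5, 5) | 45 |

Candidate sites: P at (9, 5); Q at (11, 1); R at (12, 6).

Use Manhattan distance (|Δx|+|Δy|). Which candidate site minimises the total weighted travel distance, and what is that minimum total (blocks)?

P, total 850 blocks

Total weighted distance at each candidate:
  P (9, 5): total = 850
  Q (11, 1): total = 1220
  R (12, 6): total = 1070
Minimum is at P with total 850 blocks.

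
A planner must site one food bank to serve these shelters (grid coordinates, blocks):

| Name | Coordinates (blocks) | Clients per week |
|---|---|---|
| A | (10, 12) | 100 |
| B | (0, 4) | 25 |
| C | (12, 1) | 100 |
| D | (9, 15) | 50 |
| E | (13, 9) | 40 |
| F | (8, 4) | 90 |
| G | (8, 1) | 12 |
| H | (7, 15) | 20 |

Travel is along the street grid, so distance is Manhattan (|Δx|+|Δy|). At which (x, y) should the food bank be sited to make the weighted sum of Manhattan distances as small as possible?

Manhattan distance separates: Σwᵢ(|x−xᵢ|+|y−yᵢ|) = Σwᵢ|x−xᵢ| + Σwᵢ|y−yᵢ|, so x and y are optimised independently as 1-D weighted medians.
Total weight W = 437; half = 218.5.
x-coordinate, sorted with cumulative weight:
  x=0 (B, w=25) cum 25
  x=7 (H, w=20) cum 45
  x=8 (F, w=90) cum 135
  x=8 (G, w=12) cum 147
  x=9 (D, w=50) cum 197
  x=10 (A, w=100) cum 297  ← median
  x=12 (C, w=100) cum 397
  x=13 (E, w=40) cum 437
⇒ x* = 10
y-coordinate, sorted with cumulative weight:
  y=1 (C, w=100) cum 100
  y=1 (G, w=12) cum 112
  y=4 (B, w=25) cum 137
  y=4 (F, w=90) cum 227  ← median
  y=9 (E, w=40) cum 267
  y=12 (A, w=100) cum 367
  y=15 (D, w=50) cum 417
  y=15 (H, w=20) cum 437
⇒ y* = 4

(10, 4)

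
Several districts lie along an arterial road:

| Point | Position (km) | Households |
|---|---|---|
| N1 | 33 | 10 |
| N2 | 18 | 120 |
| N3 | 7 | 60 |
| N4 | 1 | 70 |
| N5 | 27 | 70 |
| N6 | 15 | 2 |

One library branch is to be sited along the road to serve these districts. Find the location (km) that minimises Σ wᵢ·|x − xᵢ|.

For a sum of weighted absolute distances on a line, the optimum is the weighted median (not the mean). Total weight W = 332; half-weight = 166.
Sort by position and accumulate weight:
  km 1 (N4, w=70) → cum 70
  km 7 (N3, w=60) → cum 130
  km 15 (N6, w=2) → cum 132
  km 18 (N2, w=120) → cum 252  ≥ 166 → median here
  km 27 (N5, w=70) → cum 322
  km 33 (N1, w=10) → cum 332
Optimal location: km 18.

x = 18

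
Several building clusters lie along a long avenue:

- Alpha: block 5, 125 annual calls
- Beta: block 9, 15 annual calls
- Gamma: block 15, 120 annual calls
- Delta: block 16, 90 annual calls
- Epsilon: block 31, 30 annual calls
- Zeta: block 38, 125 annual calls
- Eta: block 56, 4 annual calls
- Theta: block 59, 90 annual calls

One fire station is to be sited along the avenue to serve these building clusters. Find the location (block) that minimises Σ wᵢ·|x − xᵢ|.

For a sum of weighted absolute distances on a line, the optimum is the weighted median (not the mean). Total weight W = 599; half-weight = 299.5.
Sort by position and accumulate weight:
  block 5 (Alpha, w=125) → cum 125
  block 9 (Beta, w=15) → cum 140
  block 15 (Gamma, w=120) → cum 260
  block 16 (Delta, w=90) → cum 350  ≥ 299.5 → median here
  block 31 (Epsilon, w=30) → cum 380
  block 38 (Zeta, w=125) → cum 505
  block 56 (Eta, w=4) → cum 509
  block 59 (Theta, w=90) → cum 599
Optimal location: block 16.

x = 16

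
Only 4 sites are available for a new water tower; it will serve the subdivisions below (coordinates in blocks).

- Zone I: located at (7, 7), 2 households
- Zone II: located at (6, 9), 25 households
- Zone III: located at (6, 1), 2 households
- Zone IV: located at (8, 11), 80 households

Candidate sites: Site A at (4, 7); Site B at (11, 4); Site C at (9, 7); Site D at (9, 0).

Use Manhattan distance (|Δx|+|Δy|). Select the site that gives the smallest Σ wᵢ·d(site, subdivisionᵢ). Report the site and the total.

Site C, total 547 blocks

Total weighted distance at each candidate:
  Site A (4, 7): total = 762
  Site B (11, 4): total = 1080
  Site C (9, 7): total = 547
  Site D (9, 0): total = 1286
Minimum is at Site C with total 547 blocks.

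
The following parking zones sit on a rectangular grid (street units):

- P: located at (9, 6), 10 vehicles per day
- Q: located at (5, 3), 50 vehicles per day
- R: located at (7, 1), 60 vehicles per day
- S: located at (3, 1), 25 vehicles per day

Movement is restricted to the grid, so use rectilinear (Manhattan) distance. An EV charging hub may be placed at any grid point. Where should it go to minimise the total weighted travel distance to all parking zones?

Manhattan distance separates: Σwᵢ(|x−xᵢ|+|y−yᵢ|) = Σwᵢ|x−xᵢ| + Σwᵢ|y−yᵢ|, so x and y are optimised independently as 1-D weighted medians.
Total weight W = 145; half = 72.5.
x-coordinate, sorted with cumulative weight:
  x=3 (S, w=25) cum 25
  x=5 (Q, w=50) cum 75  ← median
  x=7 (R, w=60) cum 135
  x=9 (P, w=10) cum 145
⇒ x* = 5
y-coordinate, sorted with cumulative weight:
  y=1 (R, w=60) cum 60
  y=1 (S, w=25) cum 85  ← median
  y=3 (Q, w=50) cum 135
  y=6 (P, w=10) cum 145
⇒ y* = 1

(5, 1)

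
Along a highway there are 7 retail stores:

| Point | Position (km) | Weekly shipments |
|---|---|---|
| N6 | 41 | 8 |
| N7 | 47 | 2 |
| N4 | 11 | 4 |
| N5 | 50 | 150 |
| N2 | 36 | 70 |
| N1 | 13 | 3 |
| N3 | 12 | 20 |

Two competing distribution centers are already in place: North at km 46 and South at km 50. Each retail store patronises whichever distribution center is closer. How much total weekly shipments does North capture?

The indifferent point is the midpoint (46+50)/2 = 48; retail stores left of it (closer to North at 46) go to North, those right go to South.
  N4 at 11 (w=4) → North
  N3 at 12 (w=20) → North
  N1 at 13 (w=3) → North
  N2 at 36 (w=70) → North
  N6 at 41 (w=8) → North
  N7 at 47 (w=2) → North
  N5 at 50 (w=150) → South
North captures 107; South captures 150.

107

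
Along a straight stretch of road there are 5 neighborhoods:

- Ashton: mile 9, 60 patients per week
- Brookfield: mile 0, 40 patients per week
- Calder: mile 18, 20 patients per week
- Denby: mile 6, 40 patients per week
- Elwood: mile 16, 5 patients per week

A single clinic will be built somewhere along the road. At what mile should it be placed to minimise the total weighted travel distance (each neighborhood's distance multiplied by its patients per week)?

For a sum of weighted absolute distances on a line, the optimum is the weighted median (not the mean). Total weight W = 165; half-weight = 82.5.
Sort by position and accumulate weight:
  mile 0 (Brookfield, w=40) → cum 40
  mile 6 (Denby, w=40) → cum 80
  mile 9 (Ashton, w=60) → cum 140  ≥ 82.5 → median here
  mile 16 (Elwood, w=5) → cum 145
  mile 18 (Calder, w=20) → cum 165
Optimal location: mile 9.

x = 9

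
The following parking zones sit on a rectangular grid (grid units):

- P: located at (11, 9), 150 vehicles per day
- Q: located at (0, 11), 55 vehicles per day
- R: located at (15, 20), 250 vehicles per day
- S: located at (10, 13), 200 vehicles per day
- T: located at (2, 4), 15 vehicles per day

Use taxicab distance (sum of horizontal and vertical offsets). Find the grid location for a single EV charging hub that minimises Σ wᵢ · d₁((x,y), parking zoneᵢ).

Manhattan distance separates: Σwᵢ(|x−xᵢ|+|y−yᵢ|) = Σwᵢ|x−xᵢ| + Σwᵢ|y−yᵢ|, so x and y are optimised independently as 1-D weighted medians.
Total weight W = 670; half = 335.
x-coordinate, sorted with cumulative weight:
  x=0 (Q, w=55) cum 55
  x=2 (T, w=15) cum 70
  x=10 (S, w=200) cum 270
  x=11 (P, w=150) cum 420  ← median
  x=15 (R, w=250) cum 670
⇒ x* = 11
y-coordinate, sorted with cumulative weight:
  y=4 (T, w=15) cum 15
  y=9 (P, w=150) cum 165
  y=11 (Q, w=55) cum 220
  y=13 (S, w=200) cum 420  ← median
  y=20 (R, w=250) cum 670
⇒ y* = 13

(11, 13)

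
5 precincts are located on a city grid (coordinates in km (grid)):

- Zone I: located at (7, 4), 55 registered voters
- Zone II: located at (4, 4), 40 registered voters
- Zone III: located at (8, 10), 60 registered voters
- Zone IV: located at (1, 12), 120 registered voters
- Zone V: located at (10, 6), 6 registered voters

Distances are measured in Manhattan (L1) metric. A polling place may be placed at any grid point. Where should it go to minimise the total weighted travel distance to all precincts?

(4, 10)

Manhattan distance separates: Σwᵢ(|x−xᵢ|+|y−yᵢ|) = Σwᵢ|x−xᵢ| + Σwᵢ|y−yᵢ|, so x and y are optimised independently as 1-D weighted medians.
Total weight W = 281; half = 140.5.
x-coordinate, sorted with cumulative weight:
  x=1 (Zone IV, w=120) cum 120
  x=4 (Zone II, w=40) cum 160  ← median
  x=7 (Zone I, w=55) cum 215
  x=8 (Zone III, w=60) cum 275
  x=10 (Zone V, w=6) cum 281
⇒ x* = 4
y-coordinate, sorted with cumulative weight:
  y=4 (Zone I, w=55) cum 55
  y=4 (Zone II, w=40) cum 95
  y=6 (Zone V, w=6) cum 101
  y=10 (Zone III, w=60) cum 161  ← median
  y=12 (Zone IV, w=120) cum 281
⇒ y* = 10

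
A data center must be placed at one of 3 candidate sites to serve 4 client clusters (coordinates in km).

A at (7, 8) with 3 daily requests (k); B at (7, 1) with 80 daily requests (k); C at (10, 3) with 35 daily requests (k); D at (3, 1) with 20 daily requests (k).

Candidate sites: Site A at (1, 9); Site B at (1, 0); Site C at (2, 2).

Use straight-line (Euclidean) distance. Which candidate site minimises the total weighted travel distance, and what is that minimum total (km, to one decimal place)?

Total weighted distance at each candidate:
  Site A (1, 9): total = 1361.8
  Site B (1, 0): total = 893.4
  Site C (2, 2): total = 741.8
Minimum is at Site C with total 741.8 km.

Site C, total 741.8 km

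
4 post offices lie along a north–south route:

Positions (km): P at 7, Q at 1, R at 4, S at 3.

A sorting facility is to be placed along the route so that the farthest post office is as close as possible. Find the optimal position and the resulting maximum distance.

location 4, max distance 3

The 1-center on a line is the midpoint of the two extreme points: leftmost at 1, rightmost at 7.
Optimal location = (1 + 7)/2 = 4; maximum distance = (7 − 1)/2 = 3.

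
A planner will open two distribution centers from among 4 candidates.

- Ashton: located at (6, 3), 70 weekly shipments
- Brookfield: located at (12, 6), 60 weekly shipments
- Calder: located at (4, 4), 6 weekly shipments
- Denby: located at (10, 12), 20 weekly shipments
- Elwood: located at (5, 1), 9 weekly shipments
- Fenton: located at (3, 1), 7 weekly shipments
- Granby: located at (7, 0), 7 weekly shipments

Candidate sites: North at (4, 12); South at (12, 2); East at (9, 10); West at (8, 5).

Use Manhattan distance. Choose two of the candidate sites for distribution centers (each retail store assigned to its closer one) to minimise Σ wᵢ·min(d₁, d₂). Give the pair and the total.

Evaluate every pair (each demand assigned to the nearer of the two):
  {East, West}: total = 838
  {North, West}: total = 898
  {South, West}: total = 898
  {South, East}: total = 1041
  {North, South}: total = 1089
  {North, East}: total = 1504
Best pair: {East, West} with total 838.

{East, West}, total 838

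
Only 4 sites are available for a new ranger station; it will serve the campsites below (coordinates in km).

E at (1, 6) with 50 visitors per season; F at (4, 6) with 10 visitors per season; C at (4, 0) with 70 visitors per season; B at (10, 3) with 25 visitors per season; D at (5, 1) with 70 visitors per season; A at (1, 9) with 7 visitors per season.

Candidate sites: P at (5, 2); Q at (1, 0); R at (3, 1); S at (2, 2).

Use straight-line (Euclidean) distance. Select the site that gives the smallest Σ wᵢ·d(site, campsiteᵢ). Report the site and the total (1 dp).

Total weighted distance at each candidate:
  P (5, 2): total = 734.5
  Q (1, 0): total = 1165.9
  R (3, 1): total = 799.0
  S (2, 2): total = 921.3
Minimum is at P with total 734.5 km.

P, total 734.5 km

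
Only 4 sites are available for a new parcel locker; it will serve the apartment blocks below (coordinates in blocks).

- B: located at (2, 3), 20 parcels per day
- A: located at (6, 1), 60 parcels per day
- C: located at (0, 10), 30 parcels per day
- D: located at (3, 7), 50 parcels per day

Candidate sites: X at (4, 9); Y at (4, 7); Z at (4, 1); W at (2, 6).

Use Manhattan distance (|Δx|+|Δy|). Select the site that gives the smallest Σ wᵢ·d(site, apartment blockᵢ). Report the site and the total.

Total weighted distance at each candidate:
  X (4, 9): total = 1060
  Y (4, 7): total = 860
  Z (4, 1): total = 940
  W (2, 6): total = 880
Minimum is at Y with total 860 blocks.

Y, total 860 blocks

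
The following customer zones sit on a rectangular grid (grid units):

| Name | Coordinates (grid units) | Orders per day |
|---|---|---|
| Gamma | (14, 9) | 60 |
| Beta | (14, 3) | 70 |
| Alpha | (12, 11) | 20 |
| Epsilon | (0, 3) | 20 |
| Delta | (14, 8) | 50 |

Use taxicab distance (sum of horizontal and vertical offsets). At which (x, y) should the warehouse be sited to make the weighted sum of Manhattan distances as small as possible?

Manhattan distance separates: Σwᵢ(|x−xᵢ|+|y−yᵢ|) = Σwᵢ|x−xᵢ| + Σwᵢ|y−yᵢ|, so x and y are optimised independently as 1-D weighted medians.
Total weight W = 220; half = 110.
x-coordinate, sorted with cumulative weight:
  x=0 (Epsilon, w=20) cum 20
  x=12 (Alpha, w=20) cum 40
  x=14 (Gamma, w=60) cum 100
  x=14 (Beta, w=70) cum 170  ← median
  x=14 (Delta, w=50) cum 220
⇒ x* = 14
y-coordinate, sorted with cumulative weight:
  y=3 (Beta, w=70) cum 70
  y=3 (Epsilon, w=20) cum 90
  y=8 (Delta, w=50) cum 140  ← median
  y=9 (Gamma, w=60) cum 200
  y=11 (Alpha, w=20) cum 220
⇒ y* = 8

(14, 8)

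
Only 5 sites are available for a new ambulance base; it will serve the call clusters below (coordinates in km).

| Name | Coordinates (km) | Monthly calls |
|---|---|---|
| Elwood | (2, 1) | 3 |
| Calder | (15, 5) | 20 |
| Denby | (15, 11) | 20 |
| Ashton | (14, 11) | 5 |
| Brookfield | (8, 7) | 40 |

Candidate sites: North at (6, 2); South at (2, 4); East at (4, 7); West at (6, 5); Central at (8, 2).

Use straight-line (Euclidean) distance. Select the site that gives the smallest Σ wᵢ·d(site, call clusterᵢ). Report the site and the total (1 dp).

Total weighted distance at each candidate:
  North (6, 2): total = 732.3
  South (2, 4): total = 902.9
  East (4, 7): total = 690.5
  West (6, 5): total = 576.4
  Central (8, 2): total = 652.7
Minimum is at West with total 576.4 km.

West, total 576.4 km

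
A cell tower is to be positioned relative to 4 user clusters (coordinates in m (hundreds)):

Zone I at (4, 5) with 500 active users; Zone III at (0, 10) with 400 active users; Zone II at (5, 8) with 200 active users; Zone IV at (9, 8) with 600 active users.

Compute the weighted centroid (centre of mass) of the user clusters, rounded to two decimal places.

The minimiser of Σwᵢ‖p−pᵢ‖² is the weighted centroid p* = (Σwᵢpᵢ)/(Σwᵢ).
Σwᵢ = 1700.
Σwᵢxᵢ = 500·4 + 400·0 + 200·5 + 600·9 = 8400.
Σwᵢyᵢ = 500·5 + 400·10 + 200·8 + 600·8 = 12900.
x* = 8400/1700 = 4.94, y* = 12900/1700 = 7.59.

(4.94, 7.59)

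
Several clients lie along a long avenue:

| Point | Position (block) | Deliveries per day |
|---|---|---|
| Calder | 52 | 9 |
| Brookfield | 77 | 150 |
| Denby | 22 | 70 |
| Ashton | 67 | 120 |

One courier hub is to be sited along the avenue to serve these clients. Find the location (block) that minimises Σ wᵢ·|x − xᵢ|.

For a sum of weighted absolute distances on a line, the optimum is the weighted median (not the mean). Total weight W = 349; half-weight = 174.5.
Sort by position and accumulate weight:
  block 22 (Denby, w=70) → cum 70
  block 52 (Calder, w=9) → cum 79
  block 67 (Ashton, w=120) → cum 199  ≥ 174.5 → median here
  block 77 (Brookfield, w=150) → cum 349
Optimal location: block 67.

x = 67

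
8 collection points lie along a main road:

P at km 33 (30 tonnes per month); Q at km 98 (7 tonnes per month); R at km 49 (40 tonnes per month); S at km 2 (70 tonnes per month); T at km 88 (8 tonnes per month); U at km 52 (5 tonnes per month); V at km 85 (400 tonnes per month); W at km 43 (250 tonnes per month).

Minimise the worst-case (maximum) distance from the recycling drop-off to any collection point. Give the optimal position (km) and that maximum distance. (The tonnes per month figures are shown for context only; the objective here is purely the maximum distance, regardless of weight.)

The 1-center on a line is the midpoint of the two extreme points: leftmost at 2, rightmost at 98.
Optimal location = (2 + 98)/2 = 50; maximum distance = (98 − 2)/2 = 48.

location 50, max distance 48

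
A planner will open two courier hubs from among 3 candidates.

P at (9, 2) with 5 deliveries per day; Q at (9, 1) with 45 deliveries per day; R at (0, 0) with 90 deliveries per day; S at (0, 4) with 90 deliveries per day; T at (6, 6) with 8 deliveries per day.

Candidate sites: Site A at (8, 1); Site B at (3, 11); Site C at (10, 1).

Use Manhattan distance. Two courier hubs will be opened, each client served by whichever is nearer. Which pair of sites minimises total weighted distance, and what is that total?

Evaluate every pair (each demand assigned to the nearer of the two):
  {Site A, Site B}: total = 1821
  {Site A, Site C}: total = 1911
  {Site B, Site C}: total = 2009
Best pair: {Site A, Site B} with total 1821.

{Site A, Site B}, total 1821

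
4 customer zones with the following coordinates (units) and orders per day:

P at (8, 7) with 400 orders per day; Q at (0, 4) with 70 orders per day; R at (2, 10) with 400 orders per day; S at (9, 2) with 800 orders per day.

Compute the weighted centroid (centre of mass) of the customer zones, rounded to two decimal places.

(6.71, 5.20)

The minimiser of Σwᵢ‖p−pᵢ‖² is the weighted centroid p* = (Σwᵢpᵢ)/(Σwᵢ).
Σwᵢ = 1670.
Σwᵢxᵢ = 400·8 + 70·0 + 400·2 + 800·9 = 11200.
Σwᵢyᵢ = 400·7 + 70·4 + 400·10 + 800·2 = 8680.
x* = 11200/1670 = 6.71, y* = 8680/1670 = 5.20.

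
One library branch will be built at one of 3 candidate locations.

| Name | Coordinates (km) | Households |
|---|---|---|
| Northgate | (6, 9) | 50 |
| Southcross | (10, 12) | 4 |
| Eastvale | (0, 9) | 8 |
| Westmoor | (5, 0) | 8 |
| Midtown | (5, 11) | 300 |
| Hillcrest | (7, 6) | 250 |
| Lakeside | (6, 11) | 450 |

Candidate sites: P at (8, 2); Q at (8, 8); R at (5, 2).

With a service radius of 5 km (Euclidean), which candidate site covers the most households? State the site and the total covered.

Q, covering 1054

Coverage radius r = 5 km; a point is covered iff (Δx)²+(Δy)² ≤ 5² = 25.
  P (8, 2): covers {Westmoor, Hillcrest} → 258
  Q (8, 8): covers {Northgate, Southcross, Midtown, Hillcrest, Lakeside} → 1054
  R (5, 2): covers {Westmoor, Hillcrest} → 258
Maximum coverage at Q: 1054 households.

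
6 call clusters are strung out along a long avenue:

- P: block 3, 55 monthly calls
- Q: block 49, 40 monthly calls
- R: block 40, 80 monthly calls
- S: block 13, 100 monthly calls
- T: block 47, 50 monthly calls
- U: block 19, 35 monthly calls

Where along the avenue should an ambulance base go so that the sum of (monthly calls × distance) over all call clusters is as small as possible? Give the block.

For a sum of weighted absolute distances on a line, the optimum is the weighted median (not the mean). Total weight W = 360; half-weight = 180.
Sort by position and accumulate weight:
  block 3 (P, w=55) → cum 55
  block 13 (S, w=100) → cum 155
  block 19 (U, w=35) → cum 190  ≥ 180 → median here
  block 40 (R, w=80) → cum 270
  block 47 (T, w=50) → cum 320
  block 49 (Q, w=40) → cum 360
Optimal location: block 19.

x = 19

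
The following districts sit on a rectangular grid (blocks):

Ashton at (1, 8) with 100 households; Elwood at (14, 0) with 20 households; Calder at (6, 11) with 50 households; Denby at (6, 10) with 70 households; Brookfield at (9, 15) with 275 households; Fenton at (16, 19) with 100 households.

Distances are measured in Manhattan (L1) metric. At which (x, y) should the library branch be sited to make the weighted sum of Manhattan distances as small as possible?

(9, 15)

Manhattan distance separates: Σwᵢ(|x−xᵢ|+|y−yᵢ|) = Σwᵢ|x−xᵢ| + Σwᵢ|y−yᵢ|, so x and y are optimised independently as 1-D weighted medians.
Total weight W = 615; half = 307.5.
x-coordinate, sorted with cumulative weight:
  x=1 (Ashton, w=100) cum 100
  x=6 (Calder, w=50) cum 150
  x=6 (Denby, w=70) cum 220
  x=9 (Brookfield, w=275) cum 495  ← median
  x=14 (Elwood, w=20) cum 515
  x=16 (Fenton, w=100) cum 615
⇒ x* = 9
y-coordinate, sorted with cumulative weight:
  y=0 (Elwood, w=20) cum 20
  y=8 (Ashton, w=100) cum 120
  y=10 (Denby, w=70) cum 190
  y=11 (Calder, w=50) cum 240
  y=15 (Brookfield, w=275) cum 515  ← median
  y=19 (Fenton, w=100) cum 615
⇒ y* = 15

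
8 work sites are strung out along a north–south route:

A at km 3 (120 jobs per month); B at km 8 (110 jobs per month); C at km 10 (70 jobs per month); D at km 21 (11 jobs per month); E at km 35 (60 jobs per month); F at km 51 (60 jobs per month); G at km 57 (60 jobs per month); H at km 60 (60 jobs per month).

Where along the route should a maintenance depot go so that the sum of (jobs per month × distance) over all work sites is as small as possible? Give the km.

x = 10

For a sum of weighted absolute distances on a line, the optimum is the weighted median (not the mean). Total weight W = 551; half-weight = 275.5.
Sort by position and accumulate weight:
  km 3 (A, w=120) → cum 120
  km 8 (B, w=110) → cum 230
  km 10 (C, w=70) → cum 300  ≥ 275.5 → median here
  km 21 (D, w=11) → cum 311
  km 35 (E, w=60) → cum 371
  km 51 (F, w=60) → cum 431
  km 57 (G, w=60) → cum 491
  km 60 (H, w=60) → cum 551
Optimal location: km 10.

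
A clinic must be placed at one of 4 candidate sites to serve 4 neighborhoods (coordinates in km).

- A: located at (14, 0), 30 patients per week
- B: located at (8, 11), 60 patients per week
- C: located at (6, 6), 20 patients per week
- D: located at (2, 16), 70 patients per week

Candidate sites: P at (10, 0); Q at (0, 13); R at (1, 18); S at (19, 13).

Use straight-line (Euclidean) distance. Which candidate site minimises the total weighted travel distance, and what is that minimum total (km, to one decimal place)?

Q, total 1504.7 km

Total weighted distance at each candidate:
  P (10, 0): total = 2187.2
  Q (0, 13): total = 1504.7
  R (1, 18): total = 1676.6
  S (19, 13): total = 2592.4
Minimum is at Q with total 1504.7 km.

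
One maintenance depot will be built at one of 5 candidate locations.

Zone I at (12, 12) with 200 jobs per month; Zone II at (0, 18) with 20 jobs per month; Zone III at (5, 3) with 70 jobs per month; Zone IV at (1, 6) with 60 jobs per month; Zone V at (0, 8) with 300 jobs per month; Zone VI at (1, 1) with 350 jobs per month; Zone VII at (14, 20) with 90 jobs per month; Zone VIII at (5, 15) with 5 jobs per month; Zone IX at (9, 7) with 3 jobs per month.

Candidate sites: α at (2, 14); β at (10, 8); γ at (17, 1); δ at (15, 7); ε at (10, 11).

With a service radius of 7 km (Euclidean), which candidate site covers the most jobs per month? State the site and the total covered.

α, covering 325

Coverage radius r = 7 km; a point is covered iff (Δx)²+(Δy)² ≤ 7² = 49.
  α (2, 14): covers {Zone II, Zone V, Zone VIII} → 325
  β (10, 8): covers {Zone I, Zone IX} → 203
  γ (17, 1): covers {none} → 0
  δ (15, 7): covers {Zone I, Zone IX} → 203
  ε (10, 11): covers {Zone I, Zone VIII, Zone IX} → 208
Maximum coverage at α: 325 jobs per month.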